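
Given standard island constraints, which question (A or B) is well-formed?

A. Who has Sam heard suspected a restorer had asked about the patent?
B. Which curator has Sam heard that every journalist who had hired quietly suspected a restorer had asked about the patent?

In B, the wh-phrase is extracted from inside a complex-NP island (relative clause) (introduced by "who"), which blocks movement.
In A, the extraction path crosses only that-complement boundaries, which are transparent.
So A is grammatical.

A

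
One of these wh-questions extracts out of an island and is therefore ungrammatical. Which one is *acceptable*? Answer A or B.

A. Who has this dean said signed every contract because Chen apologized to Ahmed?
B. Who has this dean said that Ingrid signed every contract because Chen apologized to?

In B, the wh-phrase is extracted from inside an adjunct island (introduced by "because"), which blocks movement.
In A, the extraction path crosses only that-complement boundaries, which are transparent.
So A is grammatical.

A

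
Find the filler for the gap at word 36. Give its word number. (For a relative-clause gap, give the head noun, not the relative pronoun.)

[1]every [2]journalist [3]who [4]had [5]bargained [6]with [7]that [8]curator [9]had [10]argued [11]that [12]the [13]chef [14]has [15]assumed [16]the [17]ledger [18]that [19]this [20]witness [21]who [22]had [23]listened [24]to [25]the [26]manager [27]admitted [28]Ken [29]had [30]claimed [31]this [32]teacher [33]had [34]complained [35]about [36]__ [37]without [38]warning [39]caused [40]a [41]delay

17

The gap at 36 is the prepositional object of "complained", inside a relative clause.
The relative pronoun is "that" (word 18); it is bound by the head noun immediately before it.
Its filler is the head noun "ledger", at word 17.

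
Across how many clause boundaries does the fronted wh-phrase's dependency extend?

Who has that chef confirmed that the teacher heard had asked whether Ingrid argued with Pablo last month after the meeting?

"who" is extracted from the subject of "asked".
Boundaries crossed, outermost first: [that], [Ø] — 2 in total.

2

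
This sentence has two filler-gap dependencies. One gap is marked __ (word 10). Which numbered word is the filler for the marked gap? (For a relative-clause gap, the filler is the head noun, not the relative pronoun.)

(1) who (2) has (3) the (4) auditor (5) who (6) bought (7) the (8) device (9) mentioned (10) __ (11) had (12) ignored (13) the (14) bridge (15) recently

1

The marked gap is the subject of "ignored".
Its filler is the fronted wh-phrase "who", at word 1.
(The other dependency links word 4 to a gap after word 5.)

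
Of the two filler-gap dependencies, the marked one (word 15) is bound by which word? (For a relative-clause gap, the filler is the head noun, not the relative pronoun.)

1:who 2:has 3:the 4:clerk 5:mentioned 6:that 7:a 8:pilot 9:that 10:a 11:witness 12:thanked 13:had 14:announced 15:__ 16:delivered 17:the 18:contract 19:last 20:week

1

The marked gap is the subject of "delivered".
Its filler is the fronted wh-phrase "who", at word 1.
(The other dependency links word 8 to a gap after word 12.)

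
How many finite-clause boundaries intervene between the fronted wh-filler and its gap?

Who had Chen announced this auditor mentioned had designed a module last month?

2

"who" is extracted from the subject of "designed".
Boundaries crossed, outermost first: [Ø], [Ø] — 2 in total.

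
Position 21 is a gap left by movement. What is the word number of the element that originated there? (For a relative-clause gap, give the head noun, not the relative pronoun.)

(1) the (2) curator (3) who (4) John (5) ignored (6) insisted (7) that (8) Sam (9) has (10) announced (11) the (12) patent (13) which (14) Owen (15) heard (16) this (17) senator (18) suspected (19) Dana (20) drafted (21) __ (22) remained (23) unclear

12

The gap at 21 is the object of "drafted", inside a relative clause.
The relative pronoun is "which" (word 13); it is bound by the head noun immediately before it.
Its filler is the head noun "patent", at word 12.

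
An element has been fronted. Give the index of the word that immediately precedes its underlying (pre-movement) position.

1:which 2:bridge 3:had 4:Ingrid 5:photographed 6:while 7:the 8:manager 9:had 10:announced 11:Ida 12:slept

The displaced element is "which bridge" (word 2).
It functions as the direct object of "photographed", so the gap sits immediately after word 5 ("photographed").
Base order: Ingrid had photographed which bridge while the manager had announced Ida slept.

5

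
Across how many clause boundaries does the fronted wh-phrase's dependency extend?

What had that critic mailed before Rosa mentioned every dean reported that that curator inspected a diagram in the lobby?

0

"what" originates inside the matrix clause — no clause boundary is crossed.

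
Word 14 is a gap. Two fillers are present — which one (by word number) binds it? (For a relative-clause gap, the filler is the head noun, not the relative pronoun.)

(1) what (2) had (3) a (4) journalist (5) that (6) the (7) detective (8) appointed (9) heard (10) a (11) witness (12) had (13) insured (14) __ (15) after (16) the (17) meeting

The marked gap is the direct object of "insured".
Its filler is the fronted wh-phrase "what", at word 1.
(The other dependency links word 4 to a gap after word 8.)

1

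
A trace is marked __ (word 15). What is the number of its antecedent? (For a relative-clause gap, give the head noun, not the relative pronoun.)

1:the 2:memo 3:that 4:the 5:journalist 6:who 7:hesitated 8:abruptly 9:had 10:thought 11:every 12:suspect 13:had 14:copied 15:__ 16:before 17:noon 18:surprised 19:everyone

2

The gap at 15 is the object of "copied", inside a relative clause.
The relative pronoun is "that" (word 3); it is bound by the head noun immediately before it.
Its filler is the head noun "memo", at word 2.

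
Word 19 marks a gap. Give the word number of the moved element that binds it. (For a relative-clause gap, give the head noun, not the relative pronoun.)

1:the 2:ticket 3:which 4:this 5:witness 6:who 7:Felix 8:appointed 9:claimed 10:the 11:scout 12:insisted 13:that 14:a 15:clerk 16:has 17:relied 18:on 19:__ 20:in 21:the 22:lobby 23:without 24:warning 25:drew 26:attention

The gap at 19 is the prepositional object of "relied", inside a relative clause.
The relative pronoun is "which" (word 3); it is bound by the head noun immediately before it.
Its filler is the head noun "ticket", at word 2.

2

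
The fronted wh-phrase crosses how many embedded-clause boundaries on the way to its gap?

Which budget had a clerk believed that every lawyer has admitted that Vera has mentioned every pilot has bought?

3

"which budget" is extracted from the object of "bought".
Boundaries crossed, outermost first: [that], [that], [Ø] — 3 in total.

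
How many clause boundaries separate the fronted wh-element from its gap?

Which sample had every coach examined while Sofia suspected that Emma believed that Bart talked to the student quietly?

"which sample" originates inside the matrix clause — no clause boundary is crossed.

0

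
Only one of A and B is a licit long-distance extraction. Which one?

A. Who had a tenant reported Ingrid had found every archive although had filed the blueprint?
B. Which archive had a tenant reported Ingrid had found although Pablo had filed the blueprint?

B

In A, the wh-phrase is extracted from inside an adjunct island (introduced by "although"), which blocks movement.
In B, the extraction path crosses only that-complement boundaries, which are transparent.
So B is grammatical.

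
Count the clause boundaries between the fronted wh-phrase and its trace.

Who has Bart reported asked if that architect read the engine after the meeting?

"who" is extracted from the subject of "asked".
Boundaries crossed, outermost first: [Ø] — 1 in total.

1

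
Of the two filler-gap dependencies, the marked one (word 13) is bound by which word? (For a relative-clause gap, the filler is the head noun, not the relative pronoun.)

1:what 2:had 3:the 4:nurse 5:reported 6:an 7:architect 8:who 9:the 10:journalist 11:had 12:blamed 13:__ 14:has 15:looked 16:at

The marked gap is inside the relative clause, the direct object of "blamed".
Its filler is the head noun "architect" (via "who"), at word 7.
(The other dependency links word 1 to a gap after word 16.)

7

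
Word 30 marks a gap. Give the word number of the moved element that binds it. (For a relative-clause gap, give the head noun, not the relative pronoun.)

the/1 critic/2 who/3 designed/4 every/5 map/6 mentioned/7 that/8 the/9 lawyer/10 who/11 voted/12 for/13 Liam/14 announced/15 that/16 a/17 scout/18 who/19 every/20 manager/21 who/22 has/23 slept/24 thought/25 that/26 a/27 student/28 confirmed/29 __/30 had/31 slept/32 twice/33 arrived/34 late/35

18

The gap at 30 is the subject of "slept", inside a relative clause.
The relative pronoun is "who" (word 19); it is bound by the head noun immediately before it.
Its filler is the head noun "scout", at word 18.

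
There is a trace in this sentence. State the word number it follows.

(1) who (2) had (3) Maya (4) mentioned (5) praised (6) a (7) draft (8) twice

4

The displaced element is "who" (word 1).
It is linked across 1 clause boundary (Ø).
It functions as the subject of "praised", so the gap sits immediately after word 4 ("mentioned").
Base order: Maya had mentioned who praised a draft twice.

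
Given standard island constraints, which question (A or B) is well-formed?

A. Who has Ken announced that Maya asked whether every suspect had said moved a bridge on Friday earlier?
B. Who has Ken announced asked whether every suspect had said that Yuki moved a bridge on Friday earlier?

B

In A, the wh-phrase is extracted from inside a wh-island (introduced by "whether"), which blocks movement.
In B, the extraction path crosses only that-complement boundaries, which are transparent.
So B is grammatical.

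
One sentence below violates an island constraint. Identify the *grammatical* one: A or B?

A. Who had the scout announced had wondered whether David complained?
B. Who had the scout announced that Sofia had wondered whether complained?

In B, the wh-phrase is extracted from inside a wh-island (introduced by "whether"), which blocks movement.
In A, the extraction path crosses only that-complement boundaries, which are transparent.
So A is grammatical.

A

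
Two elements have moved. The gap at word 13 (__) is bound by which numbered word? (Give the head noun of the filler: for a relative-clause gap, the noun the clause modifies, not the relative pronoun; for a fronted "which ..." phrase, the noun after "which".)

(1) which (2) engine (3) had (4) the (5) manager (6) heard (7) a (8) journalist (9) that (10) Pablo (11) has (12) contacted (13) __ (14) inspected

8

The marked gap is inside the relative clause, the direct object of "contacted".
Its filler is the head noun "journalist" (via "that"), at word 8.
(The other dependency links word 2 to a gap after word 14.)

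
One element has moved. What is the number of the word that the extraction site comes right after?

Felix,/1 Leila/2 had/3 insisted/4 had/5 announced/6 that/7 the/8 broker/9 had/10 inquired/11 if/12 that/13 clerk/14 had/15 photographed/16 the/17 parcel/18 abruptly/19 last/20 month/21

The displaced element is "Felix" (word 1).
It is linked across 1 clause boundary (Ø).
It functions as the subject of "announced", so the gap sits immediately after word 4 ("insisted").
Base order: Leila had insisted that Felix had announced that the broker had inquired if that clerk had photographed the parcel abruptly last month.

4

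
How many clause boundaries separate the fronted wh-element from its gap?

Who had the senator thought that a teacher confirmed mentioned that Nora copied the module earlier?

2

"who" is extracted from the subject of "mentioned".
Boundaries crossed, outermost first: [that], [Ø] — 2 in total.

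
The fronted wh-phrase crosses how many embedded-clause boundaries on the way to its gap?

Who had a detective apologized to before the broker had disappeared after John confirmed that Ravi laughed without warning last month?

"who" originates inside the matrix clause — no clause boundary is crossed.

0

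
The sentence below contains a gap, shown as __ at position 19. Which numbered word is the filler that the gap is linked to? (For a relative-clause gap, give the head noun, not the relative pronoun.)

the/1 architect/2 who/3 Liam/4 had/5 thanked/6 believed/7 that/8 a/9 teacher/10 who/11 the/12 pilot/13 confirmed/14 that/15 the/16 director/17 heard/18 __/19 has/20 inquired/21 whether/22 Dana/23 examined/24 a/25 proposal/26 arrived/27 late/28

The gap at 19 is the subject of "inquired", inside a relative clause.
The relative pronoun is "who" (word 11); it is bound by the head noun immediately before it.
Its filler is the head noun "teacher", at word 10.

10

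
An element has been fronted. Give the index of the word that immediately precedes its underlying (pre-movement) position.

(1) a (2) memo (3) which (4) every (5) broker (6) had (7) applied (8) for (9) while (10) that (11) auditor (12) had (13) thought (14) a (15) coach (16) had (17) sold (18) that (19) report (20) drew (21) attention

8

The displaced element is "a memo" (word 2).
It functions as the object of the preposition "for" of "applied", so the gap sits immediately after word 8 ("for").
Base order: Every broker had applied for a memo while that auditor had thought a coach had sold that report.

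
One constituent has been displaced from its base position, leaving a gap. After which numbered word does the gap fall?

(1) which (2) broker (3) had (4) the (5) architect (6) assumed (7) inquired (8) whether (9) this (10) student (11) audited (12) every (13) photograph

The displaced element is "which broker" (word 2).
It is linked across 1 clause boundary (Ø).
It functions as the subject of "inquired", so the gap sits immediately after word 6 ("assumed").
Base order: The architect had assumed that which broker inquired whether this student audited every photograph.

6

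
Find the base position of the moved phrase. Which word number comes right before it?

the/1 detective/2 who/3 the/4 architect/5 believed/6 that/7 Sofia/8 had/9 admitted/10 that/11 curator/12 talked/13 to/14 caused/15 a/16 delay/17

14

The displaced element is "the detective" (word 2).
It is linked across 2 clause boundaries (that → Ø).
It functions as the object of the preposition "to" of "talked", so the gap sits immediately after word 14 ("to").
Base order: The architect believed that Sofia had admitted that curator talked to the detective.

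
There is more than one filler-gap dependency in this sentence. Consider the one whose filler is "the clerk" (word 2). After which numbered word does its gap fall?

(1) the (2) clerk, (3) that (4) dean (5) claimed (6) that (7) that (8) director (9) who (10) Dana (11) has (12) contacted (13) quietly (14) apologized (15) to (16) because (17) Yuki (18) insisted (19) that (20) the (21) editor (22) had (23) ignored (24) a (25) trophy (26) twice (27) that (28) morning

The displaced element is "the clerk" (word 2).
It is linked across 1 clause boundary (that).
It functions as the object of the preposition "to" of "apologized", so the gap sits immediately after word 15 ("to").
Base order: That dean claimed that that director who Dana has contacted quietly apologized to the clerk because Yuki insisted that the editor had ignored a trophy twice that morning.

15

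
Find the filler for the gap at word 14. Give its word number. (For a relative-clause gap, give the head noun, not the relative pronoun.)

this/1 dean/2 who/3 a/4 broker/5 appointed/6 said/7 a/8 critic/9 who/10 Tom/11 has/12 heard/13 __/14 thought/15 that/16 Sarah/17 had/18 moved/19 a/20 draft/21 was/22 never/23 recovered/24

9

The gap at 14 is the subject of "thought", inside a relative clause.
The relative pronoun is "who" (word 10); it is bound by the head noun immediately before it.
Its filler is the head noun "critic", at word 9.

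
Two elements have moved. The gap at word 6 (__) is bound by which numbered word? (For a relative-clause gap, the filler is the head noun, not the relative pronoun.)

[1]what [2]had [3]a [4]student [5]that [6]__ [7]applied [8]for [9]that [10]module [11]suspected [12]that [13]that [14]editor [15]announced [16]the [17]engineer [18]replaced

4

The marked gap is inside the relative clause, the subject of "applied".
Its filler is the head noun "student" (via "that"), at word 4.
(The other dependency links word 1 to a gap after word 18.)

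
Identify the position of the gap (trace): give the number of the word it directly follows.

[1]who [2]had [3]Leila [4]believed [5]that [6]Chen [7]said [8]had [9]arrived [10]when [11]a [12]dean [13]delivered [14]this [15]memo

The displaced element is "who" (word 1).
It is linked across 2 clause boundaries (that → Ø).
It functions as the subject of "arrived", so the gap sits immediately after word 7 ("said").
Base order: Leila had believed that Chen said who had arrived when a dean delivered this memo.

7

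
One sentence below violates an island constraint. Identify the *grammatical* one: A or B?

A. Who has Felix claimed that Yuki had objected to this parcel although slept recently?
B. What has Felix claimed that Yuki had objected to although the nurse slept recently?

B

In A, the wh-phrase is extracted from inside an adjunct island (introduced by "although"), which blocks movement.
In B, the extraction path crosses only that-complement boundaries, which are transparent.
So B is grammatical.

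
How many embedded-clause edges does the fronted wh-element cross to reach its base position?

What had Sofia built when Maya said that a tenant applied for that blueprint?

"what" originates inside the matrix clause — no clause boundary is crossed.

0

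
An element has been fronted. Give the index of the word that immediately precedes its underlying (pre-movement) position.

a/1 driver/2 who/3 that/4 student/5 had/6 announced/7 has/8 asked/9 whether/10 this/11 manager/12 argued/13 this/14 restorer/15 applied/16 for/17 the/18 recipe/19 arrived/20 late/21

7

The displaced element is "a driver" (word 2).
It is linked across 1 clause boundary (Ø).
It functions as the subject of "asked", so the gap sits immediately after word 7 ("announced").
Base order: That student had announced a driver has asked whether this manager argued this restorer applied for the recipe.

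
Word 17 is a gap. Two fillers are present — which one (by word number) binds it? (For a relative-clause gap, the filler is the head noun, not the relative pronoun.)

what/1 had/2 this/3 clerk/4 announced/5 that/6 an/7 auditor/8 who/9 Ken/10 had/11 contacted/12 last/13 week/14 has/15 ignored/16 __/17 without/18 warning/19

The marked gap is the direct object of "ignored".
Its filler is the fronted wh-phrase "what", at word 1.
(The other dependency links word 8 to a gap after word 12.)

1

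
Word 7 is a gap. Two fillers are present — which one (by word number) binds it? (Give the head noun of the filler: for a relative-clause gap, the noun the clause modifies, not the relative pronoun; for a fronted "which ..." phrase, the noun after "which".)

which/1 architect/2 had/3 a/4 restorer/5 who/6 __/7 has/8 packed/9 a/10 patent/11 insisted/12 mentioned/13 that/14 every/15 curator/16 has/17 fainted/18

5

The marked gap is inside the relative clause, the subject of "packed".
Its filler is the head noun "restorer" (via "who"), at word 5.
(The other dependency links word 2 to a gap after word 12.)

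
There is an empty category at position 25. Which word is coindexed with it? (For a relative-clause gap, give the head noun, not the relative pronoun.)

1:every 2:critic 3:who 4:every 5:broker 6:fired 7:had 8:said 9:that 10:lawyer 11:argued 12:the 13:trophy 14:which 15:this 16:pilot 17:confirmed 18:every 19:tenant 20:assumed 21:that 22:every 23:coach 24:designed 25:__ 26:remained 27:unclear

13

The gap at 25 is the object of "designed", inside a relative clause.
The relative pronoun is "which" (word 14); it is bound by the head noun immediately before it.
Its filler is the head noun "trophy", at word 13.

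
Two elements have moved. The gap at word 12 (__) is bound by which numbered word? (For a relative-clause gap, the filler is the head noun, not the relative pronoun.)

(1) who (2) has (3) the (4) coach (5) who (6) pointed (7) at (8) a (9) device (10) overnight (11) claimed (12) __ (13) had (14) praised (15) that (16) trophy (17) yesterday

The marked gap is the subject of "praised".
Its filler is the fronted wh-phrase "who", at word 1.
(The other dependency links word 4 to a gap after word 5.)

1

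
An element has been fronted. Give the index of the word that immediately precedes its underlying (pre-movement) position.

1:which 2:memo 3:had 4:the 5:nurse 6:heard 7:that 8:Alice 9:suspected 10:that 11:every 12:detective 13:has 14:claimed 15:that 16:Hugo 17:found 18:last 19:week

The displaced element is "which memo" (word 2).
It is linked across 3 clause boundaries (that → that → that).
It functions as the direct object of "found", so the gap sits immediately after word 17 ("found").
Base order: The nurse had heard that Alice suspected that every detective has claimed that Hugo found which memo last week.

17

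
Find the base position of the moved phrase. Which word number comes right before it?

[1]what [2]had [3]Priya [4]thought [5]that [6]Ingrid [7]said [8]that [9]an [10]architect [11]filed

The displaced element is "what" (word 1).
It is linked across 2 clause boundaries (that → that).
It functions as the direct object of "filed", so the gap sits immediately after word 11 ("filed").
Base order: Priya had thought that Ingrid said that an architect filed what.

11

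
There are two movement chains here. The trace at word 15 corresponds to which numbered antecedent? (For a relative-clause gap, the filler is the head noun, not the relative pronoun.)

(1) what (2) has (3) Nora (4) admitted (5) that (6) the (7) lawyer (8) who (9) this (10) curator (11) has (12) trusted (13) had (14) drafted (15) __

The marked gap is the direct object of "drafted".
Its filler is the fronted wh-phrase "what", at word 1.
(The other dependency links word 7 to a gap after word 12.)

1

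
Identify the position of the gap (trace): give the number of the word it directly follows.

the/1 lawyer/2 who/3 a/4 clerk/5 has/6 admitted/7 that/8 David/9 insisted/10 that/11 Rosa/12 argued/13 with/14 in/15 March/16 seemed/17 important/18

14

The displaced element is "the lawyer" (word 2).
It is linked across 2 clause boundaries (that → that).
It functions as the object of the preposition "with" of "argued", so the gap sits immediately after word 14 ("with").
Base order: A clerk has admitted that David insisted that Rosa argued with the lawyer in March.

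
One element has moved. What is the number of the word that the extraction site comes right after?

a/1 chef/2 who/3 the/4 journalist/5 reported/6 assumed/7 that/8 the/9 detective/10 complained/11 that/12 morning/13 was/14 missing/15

6

The displaced element is "a chef" (word 2).
It is linked across 1 clause boundary (Ø).
It functions as the subject of "assumed", so the gap sits immediately after word 6 ("reported").
Base order: The journalist reported that a chef assumed that the detective complained that morning.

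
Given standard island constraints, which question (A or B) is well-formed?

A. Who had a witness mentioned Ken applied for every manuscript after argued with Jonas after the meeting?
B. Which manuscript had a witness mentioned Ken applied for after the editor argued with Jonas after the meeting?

B

In A, the wh-phrase is extracted from inside an adjunct island (introduced by "after"), which blocks movement.
In B, the extraction path crosses only that-complement boundaries, which are transparent.
So B is grammatical.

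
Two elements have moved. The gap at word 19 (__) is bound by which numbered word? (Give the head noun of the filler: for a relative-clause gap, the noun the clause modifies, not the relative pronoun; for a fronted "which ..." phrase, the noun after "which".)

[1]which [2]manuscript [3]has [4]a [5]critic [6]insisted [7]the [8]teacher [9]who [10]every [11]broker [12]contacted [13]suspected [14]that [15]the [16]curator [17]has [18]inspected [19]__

The marked gap is the direct object of "inspected".
Its filler is the fronted wh-phrase "which manuscript", at word 2.
(The other dependency links word 8 to a gap after word 12.)

2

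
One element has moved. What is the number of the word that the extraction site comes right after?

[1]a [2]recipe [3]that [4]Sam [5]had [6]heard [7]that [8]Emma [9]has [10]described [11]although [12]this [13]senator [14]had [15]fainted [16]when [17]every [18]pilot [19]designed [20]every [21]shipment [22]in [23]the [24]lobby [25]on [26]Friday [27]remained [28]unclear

10

The displaced element is "a recipe" (word 2).
It is linked across 1 clause boundary (that).
It functions as the direct object of "described", so the gap sits immediately after word 10 ("described").
Base order: Sam had heard that Emma has described a recipe although this senator had fainted when every pilot designed every shipment in the lobby on Friday.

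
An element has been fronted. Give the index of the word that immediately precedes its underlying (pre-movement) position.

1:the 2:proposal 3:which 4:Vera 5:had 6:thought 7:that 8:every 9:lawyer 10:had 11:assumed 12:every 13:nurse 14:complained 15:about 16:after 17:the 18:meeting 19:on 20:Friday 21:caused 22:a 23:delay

The displaced element is "the proposal" (word 2).
It is linked across 2 clause boundaries (that → Ø).
It functions as the object of the preposition "about" of "complained", so the gap sits immediately after word 15 ("about").
Base order: Vera had thought that every lawyer had assumed every nurse complained about the proposal after the meeting on Friday.

15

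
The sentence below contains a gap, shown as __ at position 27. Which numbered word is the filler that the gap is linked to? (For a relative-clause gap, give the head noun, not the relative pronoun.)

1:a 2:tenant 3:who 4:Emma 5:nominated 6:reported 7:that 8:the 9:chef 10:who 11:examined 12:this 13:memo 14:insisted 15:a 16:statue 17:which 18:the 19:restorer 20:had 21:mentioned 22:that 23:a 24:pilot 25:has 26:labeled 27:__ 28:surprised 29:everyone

16

The gap at 27 is the object of "labeled", inside a relative clause.
The relative pronoun is "which" (word 17); it is bound by the head noun immediately before it.
Its filler is the head noun "statue", at word 16.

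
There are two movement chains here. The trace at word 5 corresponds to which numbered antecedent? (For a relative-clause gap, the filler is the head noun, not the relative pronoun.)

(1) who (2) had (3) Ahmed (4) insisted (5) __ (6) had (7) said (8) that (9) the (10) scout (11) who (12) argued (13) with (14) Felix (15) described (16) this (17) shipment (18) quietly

1

The marked gap is the subject of "said".
Its filler is the fronted wh-phrase "who", at word 1.
(The other dependency links word 10 to a gap after word 11.)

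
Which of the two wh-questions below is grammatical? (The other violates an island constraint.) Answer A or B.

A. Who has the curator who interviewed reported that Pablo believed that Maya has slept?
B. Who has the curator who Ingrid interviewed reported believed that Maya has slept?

In A, the wh-phrase is extracted from inside a complex-NP island (relative clause) (introduced by "who"), which blocks movement.
In B, the extraction path crosses only that-complement boundaries, which are transparent.
So B is grammatical.

B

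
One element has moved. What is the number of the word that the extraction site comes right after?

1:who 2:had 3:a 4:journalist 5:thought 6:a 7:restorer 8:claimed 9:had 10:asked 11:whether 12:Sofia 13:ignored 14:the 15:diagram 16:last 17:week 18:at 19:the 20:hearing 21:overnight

8

The displaced element is "who" (word 1).
It is linked across 2 clause boundaries (Ø → Ø).
It functions as the subject of "asked", so the gap sits immediately after word 8 ("claimed").
Base order: A journalist had thought a restorer claimed who had asked whether Sofia ignored the diagram last week at the hearing overnight.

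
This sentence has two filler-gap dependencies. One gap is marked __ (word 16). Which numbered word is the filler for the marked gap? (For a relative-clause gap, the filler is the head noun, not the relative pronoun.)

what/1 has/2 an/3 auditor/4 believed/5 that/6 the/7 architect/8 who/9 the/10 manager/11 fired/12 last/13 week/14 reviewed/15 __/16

1

The marked gap is the direct object of "reviewed".
Its filler is the fronted wh-phrase "what", at word 1.
(The other dependency links word 8 to a gap after word 12.)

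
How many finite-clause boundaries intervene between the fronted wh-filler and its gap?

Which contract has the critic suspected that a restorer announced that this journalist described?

2

"which contract" is extracted from the object of "described".
Boundaries crossed, outermost first: [that], [that] — 2 in total.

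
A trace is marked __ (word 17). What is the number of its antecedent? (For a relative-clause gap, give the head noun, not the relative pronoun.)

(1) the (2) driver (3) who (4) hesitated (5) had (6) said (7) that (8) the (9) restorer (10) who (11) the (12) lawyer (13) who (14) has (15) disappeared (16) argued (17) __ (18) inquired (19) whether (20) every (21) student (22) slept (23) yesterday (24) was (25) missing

The gap at 17 is the subject of "inquired", inside a relative clause.
The relative pronoun is "who" (word 10); it is bound by the head noun immediately before it.
Its filler is the head noun "restorer", at word 9.

9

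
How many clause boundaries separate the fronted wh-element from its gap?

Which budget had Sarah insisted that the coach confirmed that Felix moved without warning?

2

"which budget" is extracted from the object of "moved".
Boundaries crossed, outermost first: [that], [that] — 2 in total.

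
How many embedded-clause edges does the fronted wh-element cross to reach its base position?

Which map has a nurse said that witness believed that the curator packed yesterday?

2

"which map" is extracted from the object of "packed".
Boundaries crossed, outermost first: [Ø], [that] — 2 in total.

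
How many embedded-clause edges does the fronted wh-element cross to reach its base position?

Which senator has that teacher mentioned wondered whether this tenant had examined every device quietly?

"which senator" is extracted from the subject of "wondered".
Boundaries crossed, outermost first: [Ø] — 1 in total.

1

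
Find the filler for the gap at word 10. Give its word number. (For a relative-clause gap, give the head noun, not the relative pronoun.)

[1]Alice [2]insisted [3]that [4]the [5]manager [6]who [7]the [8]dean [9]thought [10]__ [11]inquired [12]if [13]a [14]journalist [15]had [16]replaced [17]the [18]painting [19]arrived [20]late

5

The gap at 10 is the subject of "inquired", inside a relative clause.
The relative pronoun is "who" (word 6); it is bound by the head noun immediately before it.
Its filler is the head noun "manager", at word 5.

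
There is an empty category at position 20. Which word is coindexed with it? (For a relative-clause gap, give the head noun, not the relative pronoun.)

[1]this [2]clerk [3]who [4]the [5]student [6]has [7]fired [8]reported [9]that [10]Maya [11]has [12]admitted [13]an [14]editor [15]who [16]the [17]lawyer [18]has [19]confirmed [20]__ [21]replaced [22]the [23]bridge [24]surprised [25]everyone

The gap at 20 is the subject of "replaced", inside a relative clause.
The relative pronoun is "who" (word 15); it is bound by the head noun immediately before it.
Its filler is the head noun "editor", at word 14.

14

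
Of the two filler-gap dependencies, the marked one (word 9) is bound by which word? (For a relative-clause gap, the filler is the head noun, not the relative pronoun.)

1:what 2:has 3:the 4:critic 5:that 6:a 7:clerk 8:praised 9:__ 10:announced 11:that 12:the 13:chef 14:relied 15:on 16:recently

4

The marked gap is inside the relative clause, the direct object of "praised".
Its filler is the head noun "critic" (via "that"), at word 4.
(The other dependency links word 1 to a gap after word 15.)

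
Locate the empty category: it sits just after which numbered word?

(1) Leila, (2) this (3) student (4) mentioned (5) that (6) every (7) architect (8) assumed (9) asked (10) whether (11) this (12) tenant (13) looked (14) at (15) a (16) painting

The displaced element is "Leila" (word 1).
It is linked across 2 clause boundaries (that → Ø).
It functions as the subject of "asked", so the gap sits immediately after word 8 ("assumed").
Base order: This student mentioned that every architect assumed that Leila asked whether this tenant looked at a painting.

8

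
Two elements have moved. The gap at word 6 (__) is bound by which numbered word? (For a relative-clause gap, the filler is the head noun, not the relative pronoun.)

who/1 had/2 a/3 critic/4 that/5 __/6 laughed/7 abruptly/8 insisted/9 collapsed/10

The marked gap is inside the relative clause, the subject of "laughed".
Its filler is the head noun "critic" (via "that"), at word 4.
(The other dependency links word 1 to a gap after word 9.)

4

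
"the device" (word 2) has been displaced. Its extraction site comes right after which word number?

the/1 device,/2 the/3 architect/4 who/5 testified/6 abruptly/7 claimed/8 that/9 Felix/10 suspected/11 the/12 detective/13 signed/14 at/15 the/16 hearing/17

The displaced element is "the device" (word 2).
It is linked across 2 clause boundaries (that → Ø).
It functions as the direct object of "signed", so the gap sits immediately after word 14 ("signed").
Base order: The architect who testified abruptly claimed that Felix suspected the detective signed the device at the hearing.

14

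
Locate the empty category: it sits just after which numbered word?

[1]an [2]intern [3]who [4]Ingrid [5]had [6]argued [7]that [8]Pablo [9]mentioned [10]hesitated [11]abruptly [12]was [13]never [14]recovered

The displaced element is "an intern" (word 2).
It is linked across 2 clause boundaries (that → Ø).
It functions as the subject of "hesitated", so the gap sits immediately after word 9 ("mentioned").
Base order: Ingrid had argued that Pablo mentioned that an intern hesitated abruptly.

9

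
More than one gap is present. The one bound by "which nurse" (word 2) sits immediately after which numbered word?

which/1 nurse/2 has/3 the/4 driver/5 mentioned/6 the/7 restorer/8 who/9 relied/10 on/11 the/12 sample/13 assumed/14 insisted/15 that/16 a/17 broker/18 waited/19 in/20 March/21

The displaced element is "which nurse" (word 2).
It is linked across 2 clause boundaries (Ø → Ø).
It functions as the subject of "insisted", so the gap sits immediately after word 14 ("assumed").
Base order: The driver has mentioned the restorer who relied on the sample assumed that which nurse insisted that a broker waited in March.

14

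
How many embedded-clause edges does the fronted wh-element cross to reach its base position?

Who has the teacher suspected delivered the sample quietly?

"who" is extracted from the subject of "delivered".
Boundaries crossed, outermost first: [Ø] — 1 in total.

1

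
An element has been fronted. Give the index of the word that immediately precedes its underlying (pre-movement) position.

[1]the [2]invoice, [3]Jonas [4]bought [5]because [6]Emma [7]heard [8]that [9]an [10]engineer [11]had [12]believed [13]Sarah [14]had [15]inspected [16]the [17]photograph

4

The displaced element is "the invoice" (word 2).
It functions as the direct object of "bought", so the gap sits immediately after word 4 ("bought").
Base order: Jonas bought the invoice because Emma heard that an engineer had believed Sarah had inspected the photograph.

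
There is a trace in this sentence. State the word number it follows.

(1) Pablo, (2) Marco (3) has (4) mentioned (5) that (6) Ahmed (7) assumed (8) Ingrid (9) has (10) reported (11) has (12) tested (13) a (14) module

The displaced element is "Pablo" (word 1).
It is linked across 3 clause boundaries (that → Ø → Ø).
It functions as the subject of "tested", so the gap sits immediately after word 10 ("reported").
Base order: Marco has mentioned that Ahmed assumed Ingrid has reported that Pablo has tested a module.

10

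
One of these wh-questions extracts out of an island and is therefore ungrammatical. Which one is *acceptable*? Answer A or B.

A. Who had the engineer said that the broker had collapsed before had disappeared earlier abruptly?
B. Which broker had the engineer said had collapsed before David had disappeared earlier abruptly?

B

In A, the wh-phrase is extracted from inside an adjunct island (introduced by "before"), which blocks movement.
In B, the extraction path crosses only that-complement boundaries, which are transparent.
So B is grammatical.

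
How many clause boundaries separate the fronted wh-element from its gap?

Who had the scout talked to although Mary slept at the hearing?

"who" originates inside the matrix clause — no clause boundary is crossed.

0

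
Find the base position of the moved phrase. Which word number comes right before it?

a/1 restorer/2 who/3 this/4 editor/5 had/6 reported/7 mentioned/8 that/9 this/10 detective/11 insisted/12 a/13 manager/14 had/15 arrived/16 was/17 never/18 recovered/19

The displaced element is "a restorer" (word 2).
It is linked across 1 clause boundary (Ø).
It functions as the subject of "mentioned", so the gap sits immediately after word 7 ("reported").
Base order: This editor had reported that a restorer mentioned that this detective insisted a manager had arrived.

7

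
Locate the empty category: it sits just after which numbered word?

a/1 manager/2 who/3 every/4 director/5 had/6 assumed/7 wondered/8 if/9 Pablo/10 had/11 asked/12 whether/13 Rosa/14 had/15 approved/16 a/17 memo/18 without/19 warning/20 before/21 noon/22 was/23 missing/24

The displaced element is "a manager" (word 2).
It is linked across 1 clause boundary (Ø).
It functions as the subject of "wondered", so the gap sits immediately after word 7 ("assumed").
Base order: Every director had assumed a manager wondered if Pablo had asked whether Rosa had approved a memo without warning before noon.

7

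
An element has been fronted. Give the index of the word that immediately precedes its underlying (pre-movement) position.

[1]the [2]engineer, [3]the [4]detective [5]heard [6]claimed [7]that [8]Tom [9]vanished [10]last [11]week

5

The displaced element is "the engineer" (word 2).
It is linked across 1 clause boundary (Ø).
It functions as the subject of "claimed", so the gap sits immediately after word 5 ("heard").
Base order: The detective heard that the engineer claimed that Tom vanished last week.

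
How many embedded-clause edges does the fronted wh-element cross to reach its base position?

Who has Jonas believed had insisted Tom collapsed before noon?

"who" is extracted from the subject of "insisted".
Boundaries crossed, outermost first: [Ø] — 1 in total.

1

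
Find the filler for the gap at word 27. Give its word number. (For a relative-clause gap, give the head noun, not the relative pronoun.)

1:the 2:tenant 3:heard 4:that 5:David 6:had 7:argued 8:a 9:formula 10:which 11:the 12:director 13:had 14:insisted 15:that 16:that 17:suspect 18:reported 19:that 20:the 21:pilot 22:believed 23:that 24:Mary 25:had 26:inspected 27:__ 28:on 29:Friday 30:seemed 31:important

The gap at 27 is the object of "inspected", inside a relative clause.
The relative pronoun is "which" (word 10); it is bound by the head noun immediately before it.
Its filler is the head noun "formula", at word 9.

9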